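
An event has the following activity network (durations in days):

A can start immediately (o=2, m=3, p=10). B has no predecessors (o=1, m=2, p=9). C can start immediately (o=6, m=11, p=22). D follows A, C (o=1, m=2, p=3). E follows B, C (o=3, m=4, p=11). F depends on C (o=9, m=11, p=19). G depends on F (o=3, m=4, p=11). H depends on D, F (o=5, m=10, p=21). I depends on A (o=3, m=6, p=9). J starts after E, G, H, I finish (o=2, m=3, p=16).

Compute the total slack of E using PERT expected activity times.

te_A = (2 + 4·3 + 10)/6 = 24/6 = 4
te_B = (1 + 4·2 + 9)/6 = 18/6 = 3
te_C = (6 + 4·11 + 22)/6 = 72/6 = 12
te_D = (1 + 4·2 + 3)/6 = 12/6 = 2
te_E = (3 + 4·4 + 11)/6 = 30/6 = 5
te_F = (9 + 4·11 + 19)/6 = 72/6 = 12
te_G = (3 + 4·4 + 11)/6 = 30/6 = 5
te_H = (5 + 4·10 + 21)/6 = 66/6 = 11
te_I = (3 + 4·6 + 9)/6 = 36/6 = 6
te_J = (2 + 4·3 + 16)/6 = 30/6 = 5

Forward pass:
ES_A = 0; EF_A = 4
ES_B = 0; EF_B = 3
ES_C = 0; EF_C = 12
ES_D = max(EF_A=4, EF_C=12) = 12; EF_D = 12+2 = 14
ES_E = max(EF_B=3, EF_C=12) = 12; EF_E = 12+5 = 17
ES_F = 12; EF_F = 12+12 = 24
ES_G = 24; EF_G = 24+5 = 29
ES_H = max(EF_D=14, EF_F=24) = 24; EF_H = 24+11 = 35
ES_I = 4; EF_I = 4+6 = 10
ES_J = max(EF_E=17, EF_G=29, EF_H=35, EF_I=10) = 35; EF_J = 35+5 = 40
Expected project duration μ = 40 days. Critical path: C → F → H → J.

Backward pass:
LF_J = 40; LS_J = 40−5 = 35
LF_I = LS_J = 35; LS_I = 35−6 = 29
LF_H = LS_J = 35; LS_H = 35−11 = 24
LF_G = LS_J = 35; LS_G = 35−5 = 30
LF_F = min(LS_G=30, LS_H=24) = 24; LS_F = 24−12 = 12
LF_E = LS_J = 35; LS_E = 35−5 = 30
LF_D = LS_H = 24; LS_D = 24−2 = 22
LF_C = min(LS_D=22, LS_E=30, LS_F=12) = 12; LS_C = 12−12 = 0
LF_B = LS_E = 30; LS_B = 30−3 = 27
LF_A = min(LS_D=22, LS_I=29) = 22; LS_A = 22−4 = 18
Slack_E = LS_E − ES_E = 30 − 12 = 18

18 days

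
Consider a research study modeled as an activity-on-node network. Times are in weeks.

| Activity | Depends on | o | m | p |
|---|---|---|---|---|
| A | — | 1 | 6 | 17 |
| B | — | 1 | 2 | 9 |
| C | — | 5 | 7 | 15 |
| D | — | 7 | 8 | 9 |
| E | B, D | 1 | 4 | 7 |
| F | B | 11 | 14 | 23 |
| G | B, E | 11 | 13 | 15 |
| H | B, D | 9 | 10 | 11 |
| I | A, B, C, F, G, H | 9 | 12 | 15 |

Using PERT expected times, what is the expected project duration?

37 weeks

te_A = (1 + 4·6 + 17)/6 = 42/6 = 7
te_B = (1 + 4·2 + 9)/6 = 18/6 = 3
te_C = (5 + 4·7 + 15)/6 = 48/6 = 8
te_D = (7 + 4·8 + 9)/6 = 48/6 = 8
te_E = (1 + 4·4 + 7)/6 = 24/6 = 4
te_F = (11 + 4·14 + 23)/6 = 90/6 = 15
te_G = (11 + 4·13 + 15)/6 = 78/6 = 13
te_H = (9 + 4·10 + 11)/6 = 60/6 = 10
te_I = (9 + 4·12 + 15)/6 = 72/6 = 12

Forward pass:
ES_A = 0; EF_A = 7
ES_B = 0; EF_B = 3
ES_C = 0; EF_C = 8
ES_D = 0; EF_D = 8
ES_E = max(EF_B=3, EF_D=8) = 8; EF_E = 8+4 = 12
ES_F = 3; EF_F = 3+15 = 18
ES_G = max(EF_B=3, EF_E=12) = 12; EF_G = 12+13 = 25
ES_H = max(EF_B=3, EF_D=8) = 8; EF_H = 8+10 = 18
ES_I = max(EF_A=7, EF_B=3, EF_C=8, EF_F=18, EF_G=25, EF_H=18) = 25; EF_I = 25+12 = 37
Expected project duration μ = 37 weeks. Critical path: D → E → G → I.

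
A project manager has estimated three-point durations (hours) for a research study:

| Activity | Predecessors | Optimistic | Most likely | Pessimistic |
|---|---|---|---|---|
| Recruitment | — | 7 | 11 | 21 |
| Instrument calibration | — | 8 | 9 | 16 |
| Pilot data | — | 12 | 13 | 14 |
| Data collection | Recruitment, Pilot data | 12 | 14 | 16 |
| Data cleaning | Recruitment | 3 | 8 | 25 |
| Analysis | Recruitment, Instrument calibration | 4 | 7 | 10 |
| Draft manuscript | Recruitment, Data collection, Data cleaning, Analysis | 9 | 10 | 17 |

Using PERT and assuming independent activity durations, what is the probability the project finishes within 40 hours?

0.905

te_Recruitment = (7 + 4·11 + 21)/6 = 72/6 = 12; σ²_Recruitment = ((21−7)/6)² = 5.444
te_Instrument calibration = (8 + 4·9 + 16)/6 = 60/6 = 10; σ²_Instrument calibration = ((16−8)/6)² = 1.778
te_Pilot data = (12 + 4·13 + 14)/6 = 78/6 = 13; σ²_Pilot data = ((14−12)/6)² = 0.111
te_Data collection = (12 + 4·14 + 16)/6 = 84/6 = 14; σ²_Data collection = ((16−12)/6)² = 0.444
te_Data cleaning = (3 + 4·8 + 25)/6 = 60/6 = 10; σ²_Data cleaning = ((25−3)/6)² = 13.444
te_Analysis = (4 + 4·7 + 10)/6 = 42/6 = 7; σ²_Analysis = ((10−4)/6)² = 1.000
te_Draft manuscript = (9 + 4·10 + 17)/6 = 66/6 = 11; σ²_Draft manuscript = ((17−9)/6)² = 1.778

Forward pass:
ES_Recruitment = 0; EF_Recruitment = 12
ES_Instrument calibration = 0; EF_Instrument calibration = 10
ES_Pilot data = 0; EF_Pilot data = 13
ES_Data collection = max(EF_Recruitment=12, EF_Pilot data=13) = 13; EF_Data collection = 13+14 = 27
ES_Data cleaning = 12; EF_Data cleaning = 12+10 = 22
ES_Analysis = max(EF_Recruitment=12, EF_Instrument calibration=10) = 12; EF_Analysis = 12+7 = 19
ES_Draft manuscript = max(EF_Recruitment=12, EF_Data collection=27, EF_Data cleaning=22, EF_Analysis=19) = 27; EF_Draft manuscript = 27+11 = 38
Expected project duration μ = 38 hours. Critical path: Pilot data → Data collection → Draft manuscript.

Variance along critical path = 0.111 + 0.444 + 1.778 = 2.333; σ = √2.333 = 1.528 hours.
Z = (40 − 38) / 1.528 = 1.309
P(T ≤ 40) = Φ(1.309) ≈ 0.905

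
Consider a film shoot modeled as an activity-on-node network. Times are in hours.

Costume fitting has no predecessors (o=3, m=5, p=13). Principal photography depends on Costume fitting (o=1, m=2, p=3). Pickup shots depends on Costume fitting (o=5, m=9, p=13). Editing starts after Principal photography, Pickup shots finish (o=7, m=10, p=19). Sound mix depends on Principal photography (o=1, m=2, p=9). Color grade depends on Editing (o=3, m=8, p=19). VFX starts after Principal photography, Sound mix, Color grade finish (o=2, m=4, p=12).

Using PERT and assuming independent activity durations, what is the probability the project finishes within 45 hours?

0.878

te_Costume fitting = (3 + 4·5 + 13)/6 = 36/6 = 6; σ²_Costume fitting = ((13−3)/6)² = 2.778
te_Principal photography = (1 + 4·2 + 3)/6 = 12/6 = 2; σ²_Principal photography = ((3−1)/6)² = 0.111
te_Pickup shots = (5 + 4·9 + 13)/6 = 54/6 = 9; σ²_Pickup shots = ((13−5)/6)² = 1.778
te_Editing = (7 + 4·10 + 19)/6 = 66/6 = 11; σ²_Editing = ((19−7)/6)² = 4.000
te_Sound mix = (1 + 4·2 + 9)/6 = 18/6 = 3; σ²_Sound mix = ((9−1)/6)² = 1.778
te_Color grade = (3 + 4·8 + 19)/6 = 54/6 = 9; σ²_Color grade = ((19−3)/6)² = 7.111
te_VFX = (2 + 4·4 + 12)/6 = 30/6 = 5; σ²_VFX = ((12−2)/6)² = 2.778

Forward pass:
ES_Costume fitting = 0; EF_Costume fitting = 6
ES_Principal photography = 6; EF_Principal photography = 6+2 = 8
ES_Pickup shots = 6; EF_Pickup shots = 6+9 = 15
ES_Editing = max(EF_Principal photography=8, EF_Pickup shots=15) = 15; EF_Editing = 15+11 = 26
ES_Sound mix = 8; EF_Sound mix = 8+3 = 11
ES_Color grade = 26; EF_Color grade = 26+9 = 35
ES_VFX = max(EF_Principal photography=8, EF_Sound mix=11, EF_Color grade=35) = 35; EF_VFX = 35+5 = 40
Expected project duration μ = 40 hours. Critical path: Costume fitting → Pickup shots → Editing → Color grade → VFX.

Variance along critical path = 2.778 + 1.778 + 4.000 + 7.111 + 2.778 = 18.444; σ = √18.444 = 4.295 hours.
Z = (45 − 40) / 4.295 = 1.164
P(T ≤ 45) = Φ(1.164) ≈ 0.878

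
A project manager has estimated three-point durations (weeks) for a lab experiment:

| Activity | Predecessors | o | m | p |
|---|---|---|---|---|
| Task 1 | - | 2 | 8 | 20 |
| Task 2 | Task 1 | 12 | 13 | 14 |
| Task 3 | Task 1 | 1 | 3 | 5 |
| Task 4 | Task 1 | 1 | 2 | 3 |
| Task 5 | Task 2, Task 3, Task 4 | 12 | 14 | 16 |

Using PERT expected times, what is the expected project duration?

36 weeks

te_Task 1 = (2 + 4·8 + 20)/6 = 54/6 = 9
te_Task 2 = (12 + 4·13 + 14)/6 = 78/6 = 13
te_Task 3 = (1 + 4·3 + 5)/6 = 18/6 = 3
te_Task 4 = (1 + 4·2 + 3)/6 = 12/6 = 2
te_Task 5 = (12 + 4·14 + 16)/6 = 84/6 = 14

Forward pass:
ES_Task 1 = 0; EF_Task 1 = 9
ES_Task 2 = 9; EF_Task 2 = 9+13 = 22
ES_Task 3 = 9; EF_Task 3 = 9+3 = 12
ES_Task 4 = 9; EF_Task 4 = 9+2 = 11
ES_Task 5 = max(EF_Task 2=22, EF_Task 3=12, EF_Task 4=11) = 22; EF_Task 5 = 22+14 = 36
Expected project duration μ = 36 weeks. Critical path: Task 1 → Task 2 → Task 5.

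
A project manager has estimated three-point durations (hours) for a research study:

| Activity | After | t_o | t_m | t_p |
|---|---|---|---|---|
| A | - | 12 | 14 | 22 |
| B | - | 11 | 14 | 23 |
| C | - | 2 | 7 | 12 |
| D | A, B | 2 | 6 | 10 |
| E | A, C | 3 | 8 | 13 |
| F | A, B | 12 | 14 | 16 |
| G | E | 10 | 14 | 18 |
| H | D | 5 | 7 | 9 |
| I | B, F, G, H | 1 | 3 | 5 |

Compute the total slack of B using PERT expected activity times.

te_A = (12 + 4·14 + 22)/6 = 90/6 = 15
te_B = (11 + 4·14 + 23)/6 = 90/6 = 15
te_C = (2 + 4·7 + 12)/6 = 42/6 = 7
te_D = (2 + 4·6 + 10)/6 = 36/6 = 6
te_E = (3 + 4·8 + 13)/6 = 48/6 = 8
te_F = (12 + 4·14 + 16)/6 = 84/6 = 14
te_G = (10 + 4·14 + 18)/6 = 84/6 = 14
te_H = (5 + 4·7 + 9)/6 = 42/6 = 7
te_I = (1 + 4·3 + 5)/6 = 18/6 = 3

Forward pass:
ES_A = 0; EF_A = 15
ES_B = 0; EF_B = 15
ES_C = 0; EF_C = 7
ES_D = max(EF_A=15, EF_B=15) = 15; EF_D = 15+6 = 21
ES_E = max(EF_A=15, EF_C=7) = 15; EF_E = 15+8 = 23
ES_F = max(EF_A=15, EF_B=15) = 15; EF_F = 15+14 = 29
ES_G = 23; EF_G = 23+14 = 37
ES_H = 21; EF_H = 21+7 = 28
ES_I = max(EF_B=15, EF_F=29, EF_G=37, EF_H=28) = 37; EF_I = 37+3 = 40
Expected project duration μ = 40 hours. Critical path: A → E → G → I.

Backward pass:
LF_I = 40; LS_I = 40−3 = 37
LF_H = LS_I = 37; LS_H = 37−7 = 30
LF_G = LS_I = 37; LS_G = 37−14 = 23
LF_F = LS_I = 37; LS_F = 37−14 = 23
LF_E = LS_G = 23; LS_E = 23−8 = 15
LF_D = LS_H = 30; LS_D = 30−6 = 24
LF_C = LS_E = 15; LS_C = 15−7 = 8
LF_B = min(LS_D=24, LS_F=23, LS_I=37) = 23; LS_B = 23−15 = 8
LF_A = min(LS_D=24, LS_E=15, LS_F=23) = 15; LS_A = 15−15 = 0
Slack_B = LS_B − ES_B = 8 − 0 = 8

8 hours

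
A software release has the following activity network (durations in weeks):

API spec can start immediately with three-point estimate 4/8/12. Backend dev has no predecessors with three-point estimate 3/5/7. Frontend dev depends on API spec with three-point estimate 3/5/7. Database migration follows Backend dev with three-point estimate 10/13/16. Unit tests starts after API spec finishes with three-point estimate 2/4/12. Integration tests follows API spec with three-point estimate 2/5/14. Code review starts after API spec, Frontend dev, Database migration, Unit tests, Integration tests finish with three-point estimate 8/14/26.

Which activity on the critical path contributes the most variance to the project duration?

Code review

te_API spec = (4 + 4·8 + 12)/6 = 48/6 = 8; σ²_API spec = ((12−4)/6)² = 1.778
te_Backend dev = (3 + 4·5 + 7)/6 = 30/6 = 5; σ²_Backend dev = ((7−3)/6)² = 0.444
te_Frontend dev = (3 + 4·5 + 7)/6 = 30/6 = 5; σ²_Frontend dev = ((7−3)/6)² = 0.444
te_Database migration = (10 + 4·13 + 16)/6 = 78/6 = 13; σ²_Database migration = ((16−10)/6)² = 1.000
te_Unit tests = (2 + 4·4 + 12)/6 = 30/6 = 5; σ²_Unit tests = ((12−2)/6)² = 2.778
te_Integration tests = (2 + 4·5 + 14)/6 = 36/6 = 6; σ²_Integration tests = ((14−2)/6)² = 4.000
te_Code review = (8 + 4·14 + 26)/6 = 90/6 = 15; σ²_Code review = ((26−8)/6)² = 9.000

Forward pass:
ES_API spec = 0; EF_API spec = 8
ES_Backend dev = 0; EF_Backend dev = 5
ES_Frontend dev = 8; EF_Frontend dev = 8+5 = 13
ES_Database migration = 5; EF_Database migration = 5+13 = 18
ES_Unit tests = 8; EF_Unit tests = 8+5 = 13
ES_Integration tests = 8; EF_Integration tests = 8+6 = 14
ES_Code review = max(EF_API spec=8, EF_Frontend dev=13, EF_Database migration=18, EF_Unit tests=13, EF_Integration tests=14) = 18; EF_Code review = 18+15 = 33
Expected project duration μ = 33 weeks. Critical path: Backend dev → Database migration → Code review.

Variances on critical path: σ²_Backend dev=0.444, σ²_Database migration=1.000, σ²_Code review=9.000.
Largest is σ²_Code review = 9.000.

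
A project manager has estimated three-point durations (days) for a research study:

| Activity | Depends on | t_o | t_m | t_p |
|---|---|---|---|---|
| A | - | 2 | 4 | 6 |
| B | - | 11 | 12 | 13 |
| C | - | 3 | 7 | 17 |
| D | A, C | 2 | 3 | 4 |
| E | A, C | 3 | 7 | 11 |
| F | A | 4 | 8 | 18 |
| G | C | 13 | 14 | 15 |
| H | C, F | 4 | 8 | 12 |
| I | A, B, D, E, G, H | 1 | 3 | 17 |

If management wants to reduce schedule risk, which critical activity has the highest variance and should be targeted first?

te_A = (2 + 4·4 + 6)/6 = 24/6 = 4; σ²_A = ((6−2)/6)² = 0.444
te_B = (11 + 4·12 + 13)/6 = 72/6 = 12; σ²_B = ((13−11)/6)² = 0.111
te_C = (3 + 4·7 + 17)/6 = 48/6 = 8; σ²_C = ((17−3)/6)² = 5.444
te_D = (2 + 4·3 + 4)/6 = 18/6 = 3; σ²_D = ((4−2)/6)² = 0.111
te_E = (3 + 4·7 + 11)/6 = 42/6 = 7; σ²_E = ((11−3)/6)² = 1.778
te_F = (4 + 4·8 + 18)/6 = 54/6 = 9; σ²_F = ((18−4)/6)² = 5.444
te_G = (13 + 4·14 + 15)/6 = 84/6 = 14; σ²_G = ((15−13)/6)² = 0.111
te_H = (4 + 4·8 + 12)/6 = 48/6 = 8; σ²_H = ((12−4)/6)² = 1.778
te_I = (1 + 4·3 + 17)/6 = 30/6 = 5; σ²_I = ((17−1)/6)² = 7.111

Forward pass:
ES_A = 0; EF_A = 4
ES_B = 0; EF_B = 12
ES_C = 0; EF_C = 8
ES_D = max(EF_A=4, EF_C=8) = 8; EF_D = 8+3 = 11
ES_E = max(EF_A=4, EF_C=8) = 8; EF_E = 8+7 = 15
ES_F = 4; EF_F = 4+9 = 13
ES_G = 8; EF_G = 8+14 = 22
ES_H = max(EF_C=8, EF_F=13) = 13; EF_H = 13+8 = 21
ES_I = max(EF_A=4, EF_B=12, EF_D=11, EF_E=15, EF_G=22, EF_H=21) = 22; EF_I = 22+5 = 27
Expected project duration μ = 27 days. Critical path: C → G → I.

Variances on critical path: σ²_C=5.444, σ²_G=0.111, σ²_I=7.111.
Largest is σ²_I = 7.111.

I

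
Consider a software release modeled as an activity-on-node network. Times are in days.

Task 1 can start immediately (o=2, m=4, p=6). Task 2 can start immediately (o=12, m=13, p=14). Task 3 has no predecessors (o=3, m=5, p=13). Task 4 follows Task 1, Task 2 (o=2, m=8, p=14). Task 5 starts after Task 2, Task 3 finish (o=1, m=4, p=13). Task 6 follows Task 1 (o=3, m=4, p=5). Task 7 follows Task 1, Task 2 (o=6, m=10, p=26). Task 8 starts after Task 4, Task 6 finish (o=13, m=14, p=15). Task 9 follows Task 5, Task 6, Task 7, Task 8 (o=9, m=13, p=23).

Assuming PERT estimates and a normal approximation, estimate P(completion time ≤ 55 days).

te_Task 1 = (2 + 4·4 + 6)/6 = 24/6 = 4; σ²_Task 1 = ((6−2)/6)² = 0.444
te_Task 2 = (12 + 4·13 + 14)/6 = 78/6 = 13; σ²_Task 2 = ((14−12)/6)² = 0.111
te_Task 3 = (3 + 4·5 + 13)/6 = 36/6 = 6; σ²_Task 3 = ((13−3)/6)² = 2.778
te_Task 4 = (2 + 4·8 + 14)/6 = 48/6 = 8; σ²_Task 4 = ((14−2)/6)² = 4.000
te_Task 5 = (1 + 4·4 + 13)/6 = 30/6 = 5; σ²_Task 5 = ((13−1)/6)² = 4.000
te_Task 6 = (3 + 4·4 + 5)/6 = 24/6 = 4; σ²_Task 6 = ((5−3)/6)² = 0.111
te_Task 7 = (6 + 4·10 + 26)/6 = 72/6 = 12; σ²_Task 7 = ((26−6)/6)² = 11.111
te_Task 8 = (13 + 4·14 + 15)/6 = 84/6 = 14; σ²_Task 8 = ((15−13)/6)² = 0.111
te_Task 9 = (9 + 4·13 + 23)/6 = 84/6 = 14; σ²_Task 9 = ((23−9)/6)² = 5.444

Forward pass:
ES_Task 1 = 0; EF_Task 1 = 4
ES_Task 2 = 0; EF_Task 2 = 13
ES_Task 3 = 0; EF_Task 3 = 6
ES_Task 4 = max(EF_Task 1=4, EF_Task 2=13) = 13; EF_Task 4 = 13+8 = 21
ES_Task 5 = max(EF_Task 2=13, EF_Task 3=6) = 13; EF_Task 5 = 13+5 = 18
ES_Task 6 = 4; EF_Task 6 = 4+4 = 8
ES_Task 7 = max(EF_Task 1=4, EF_Task 2=13) = 13; EF_Task 7 = 13+12 = 25
ES_Task 8 = max(EF_Task 4=21, EF_Task 6=8) = 21; EF_Task 8 = 21+14 = 35
ES_Task 9 = max(EF_Task 5=18, EF_Task 6=8, EF_Task 7=25, EF_Task 8=35) = 35; EF_Task 9 = 35+14 = 49
Expected project duration μ = 49 days. Critical path: Task 2 → Task 4 → Task 8 → Task 9.

Variance along critical path = 0.111 + 4.000 + 0.111 + 5.444 = 9.667; σ = √9.667 = 3.109 days.
Z = (55 − 49) / 3.109 = 1.930
P(T ≤ 55) = Φ(1.930) ≈ 0.973

0.973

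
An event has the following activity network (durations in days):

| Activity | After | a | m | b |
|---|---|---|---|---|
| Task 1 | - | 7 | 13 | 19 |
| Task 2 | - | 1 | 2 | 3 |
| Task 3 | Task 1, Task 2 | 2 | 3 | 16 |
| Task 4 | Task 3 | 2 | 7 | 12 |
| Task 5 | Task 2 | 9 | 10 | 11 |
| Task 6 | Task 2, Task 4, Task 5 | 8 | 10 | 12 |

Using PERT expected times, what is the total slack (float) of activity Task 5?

13 days

te_Task 1 = (7 + 4·13 + 19)/6 = 78/6 = 13
te_Task 2 = (1 + 4·2 + 3)/6 = 12/6 = 2
te_Task 3 = (2 + 4·3 + 16)/6 = 30/6 = 5
te_Task 4 = (2 + 4·7 + 12)/6 = 42/6 = 7
te_Task 5 = (9 + 4·10 + 11)/6 = 60/6 = 10
te_Task 6 = (8 + 4·10 + 12)/6 = 60/6 = 10

Forward pass:
ES_Task 1 = 0; EF_Task 1 = 13
ES_Task 2 = 0; EF_Task 2 = 2
ES_Task 3 = max(EF_Task 1=13, EF_Task 2=2) = 13; EF_Task 3 = 13+5 = 18
ES_Task 4 = 18; EF_Task 4 = 18+7 = 25
ES_Task 5 = 2; EF_Task 5 = 2+10 = 12
ES_Task 6 = max(EF_Task 2=2, EF_Task 4=25, EF_Task 5=12) = 25; EF_Task 6 = 25+10 = 35
Expected project duration μ = 35 days. Critical path: Task 1 → Task 3 → Task 4 → Task 6.

Backward pass:
LF_Task 6 = 35; LS_Task 6 = 35−10 = 25
LF_Task 5 = LS_Task 6 = 25; LS_Task 5 = 25−10 = 15
LF_Task 4 = LS_Task 6 = 25; LS_Task 4 = 25−7 = 18
LF_Task 3 = LS_Task 4 = 18; LS_Task 3 = 18−5 = 13
LF_Task 2 = min(LS_Task 3=13, LS_Task 5=15, LS_Task 6=25) = 13; LS_Task 2 = 13−2 = 11
LF_Task 1 = LS_Task 3 = 13; LS_Task 1 = 13−13 = 0
Slack_Task 5 = LS_Task 5 − ES_Task 5 = 15 − 2 = 13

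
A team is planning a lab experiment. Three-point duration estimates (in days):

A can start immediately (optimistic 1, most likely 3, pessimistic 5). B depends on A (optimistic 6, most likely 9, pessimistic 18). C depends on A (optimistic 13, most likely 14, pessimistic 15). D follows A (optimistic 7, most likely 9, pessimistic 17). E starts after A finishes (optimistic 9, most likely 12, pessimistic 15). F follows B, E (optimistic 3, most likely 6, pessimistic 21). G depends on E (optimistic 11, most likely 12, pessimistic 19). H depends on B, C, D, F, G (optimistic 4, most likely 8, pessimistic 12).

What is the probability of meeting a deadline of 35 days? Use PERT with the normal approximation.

te_A = (1 + 4·3 + 5)/6 = 18/6 = 3; σ²_A = ((5−1)/6)² = 0.444
te_B = (6 + 4·9 + 18)/6 = 60/6 = 10; σ²_B = ((18−6)/6)² = 4.000
te_C = (13 + 4·14 + 15)/6 = 84/6 = 14; σ²_C = ((15−13)/6)² = 0.111
te_D = (7 + 4·9 + 17)/6 = 60/6 = 10; σ²_D = ((17−7)/6)² = 2.778
te_E = (9 + 4·12 + 15)/6 = 72/6 = 12; σ²_E = ((15−9)/6)² = 1.000
te_F = (3 + 4·6 + 21)/6 = 48/6 = 8; σ²_F = ((21−3)/6)² = 9.000
te_G = (11 + 4·12 + 19)/6 = 78/6 = 13; σ²_G = ((19−11)/6)² = 1.778
te_H = (4 + 4·8 + 12)/6 = 48/6 = 8; σ²_H = ((12−4)/6)² = 1.778

Forward pass:
ES_A = 0; EF_A = 3
ES_B = 3; EF_B = 3+10 = 13
ES_C = 3; EF_C = 3+14 = 17
ES_D = 3; EF_D = 3+10 = 13
ES_E = 3; EF_E = 3+12 = 15
ES_F = max(EF_B=13, EF_E=15) = 15; EF_F = 15+8 = 23
ES_G = 15; EF_G = 15+13 = 28
ES_H = max(EF_B=13, EF_C=17, EF_D=13, EF_F=23, EF_G=28) = 28; EF_H = 28+8 = 36
Expected project duration μ = 36 days. Critical path: A → E → G → H.

Variance along critical path = 0.444 + 1.000 + 1.778 + 1.778 = 5.000; σ = √5.000 = 2.236 days.
Z = (35 − 36) / 2.236 = -0.447
P(T ≤ 35) = Φ(-0.447) ≈ 0.327

0.327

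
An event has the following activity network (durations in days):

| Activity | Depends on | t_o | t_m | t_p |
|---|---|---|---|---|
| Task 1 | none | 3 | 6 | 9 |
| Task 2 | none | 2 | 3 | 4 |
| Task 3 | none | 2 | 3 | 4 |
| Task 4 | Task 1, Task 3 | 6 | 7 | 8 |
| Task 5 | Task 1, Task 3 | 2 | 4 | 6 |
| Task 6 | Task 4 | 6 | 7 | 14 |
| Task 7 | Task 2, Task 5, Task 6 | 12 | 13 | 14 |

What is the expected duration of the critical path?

te_Task 1 = (3 + 4·6 + 9)/6 = 36/6 = 6
te_Task 2 = (2 + 4·3 + 4)/6 = 18/6 = 3
te_Task 3 = (2 + 4·3 + 4)/6 = 18/6 = 3
te_Task 4 = (6 + 4·7 + 8)/6 = 42/6 = 7
te_Task 5 = (2 + 4·4 + 6)/6 = 24/6 = 4
te_Task 6 = (6 + 4·7 + 14)/6 = 48/6 = 8
te_Task 7 = (12 + 4·13 + 14)/6 = 78/6 = 13

Forward pass:
ES_Task 1 = 0; EF_Task 1 = 6
ES_Task 2 = 0; EF_Task 2 = 3
ES_Task 3 = 0; EF_Task 3 = 3
ES_Task 4 = max(EF_Task 1=6, EF_Task 3=3) = 6; EF_Task 4 = 6+7 = 13
ES_Task 5 = max(EF_Task 1=6, EF_Task 3=3) = 6; EF_Task 5 = 6+4 = 10
ES_Task 6 = 13; EF_Task 6 = 13+8 = 21
ES_Task 7 = max(EF_Task 2=3, EF_Task 5=10, EF_Task 6=21) = 21; EF_Task 7 = 21+13 = 34
Expected project duration μ = 34 days. Critical path: Task 1 → Task 4 → Task 6 → Task 7.

34 days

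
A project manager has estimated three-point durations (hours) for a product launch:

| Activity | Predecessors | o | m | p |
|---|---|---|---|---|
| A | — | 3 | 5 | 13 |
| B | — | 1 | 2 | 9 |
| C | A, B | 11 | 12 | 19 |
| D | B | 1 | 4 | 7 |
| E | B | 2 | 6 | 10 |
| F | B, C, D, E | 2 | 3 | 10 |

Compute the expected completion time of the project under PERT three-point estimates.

te_A = (3 + 4·5 + 13)/6 = 36/6 = 6
te_B = (1 + 4·2 + 9)/6 = 18/6 = 3
te_C = (11 + 4·12 + 19)/6 = 78/6 = 13
te_D = (1 + 4·4 + 7)/6 = 24/6 = 4
te_E = (2 + 4·6 + 10)/6 = 36/6 = 6
te_F = (2 + 4·3 + 10)/6 = 24/6 = 4

Forward pass:
ES_A = 0; EF_A = 6
ES_B = 0; EF_B = 3
ES_C = max(EF_A=6, EF_B=3) = 6; EF_C = 6+13 = 19
ES_D = 3; EF_D = 3+4 = 7
ES_E = 3; EF_E = 3+6 = 9
ES_F = max(EF_B=3, EF_C=19, EF_D=7, EF_E=9) = 19; EF_F = 19+4 = 23
Expected project duration μ = 23 hours. Critical path: A → C → F.

23 hours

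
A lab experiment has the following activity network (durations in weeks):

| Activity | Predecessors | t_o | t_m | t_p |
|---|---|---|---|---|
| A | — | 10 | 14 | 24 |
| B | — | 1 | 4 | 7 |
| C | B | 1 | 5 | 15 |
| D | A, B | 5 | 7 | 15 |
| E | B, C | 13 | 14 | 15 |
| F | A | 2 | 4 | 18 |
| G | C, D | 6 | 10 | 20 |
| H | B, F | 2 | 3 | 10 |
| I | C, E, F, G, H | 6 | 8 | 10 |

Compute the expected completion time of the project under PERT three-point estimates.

te_A = (10 + 4·14 + 24)/6 = 90/6 = 15
te_B = (1 + 4·4 + 7)/6 = 24/6 = 4
te_C = (1 + 4·5 + 15)/6 = 36/6 = 6
te_D = (5 + 4·7 + 15)/6 = 48/6 = 8
te_E = (13 + 4·14 + 15)/6 = 84/6 = 14
te_F = (2 + 4·4 + 18)/6 = 36/6 = 6
te_G = (6 + 4·10 + 20)/6 = 66/6 = 11
te_H = (2 + 4·3 + 10)/6 = 24/6 = 4
te_I = (6 + 4·8 + 10)/6 = 48/6 = 8

Forward pass:
ES_A = 0; EF_A = 15
ES_B = 0; EF_B = 4
ES_C = 4; EF_C = 4+6 = 10
ES_D = max(EF_A=15, EF_B=4) = 15; EF_D = 15+8 = 23
ES_E = max(EF_B=4, EF_C=10) = 10; EF_E = 10+14 = 24
ES_F = 15; EF_F = 15+6 = 21
ES_G = max(EF_C=10, EF_D=23) = 23; EF_G = 23+11 = 34
ES_H = max(EF_B=4, EF_F=21) = 21; EF_H = 21+4 = 25
ES_I = max(EF_C=10, EF_E=24, EF_F=21, EF_G=34, EF_H=25) = 34; EF_I = 34+8 = 42
Expected project duration μ = 42 weeks. Critical path: A → D → G → I.

42 weeks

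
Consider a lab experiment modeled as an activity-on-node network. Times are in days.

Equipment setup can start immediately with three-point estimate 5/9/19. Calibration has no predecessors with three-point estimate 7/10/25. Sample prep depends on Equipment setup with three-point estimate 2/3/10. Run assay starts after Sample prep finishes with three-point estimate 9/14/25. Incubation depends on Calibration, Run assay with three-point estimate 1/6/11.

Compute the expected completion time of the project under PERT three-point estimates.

te_Equipment setup = (5 + 4·9 + 19)/6 = 60/6 = 10
te_Calibration = (7 + 4·10 + 25)/6 = 72/6 = 12
te_Sample prep = (2 + 4·3 + 10)/6 = 24/6 = 4
te_Run assay = (9 + 4·14 + 25)/6 = 90/6 = 15
te_Incubation = (1 + 4·6 + 11)/6 = 36/6 = 6

Forward pass:
ES_Equipment setup = 0; EF_Equipment setup = 10
ES_Calibration = 0; EF_Calibration = 12
ES_Sample prep = 10; EF_Sample prep = 10+4 = 14
ES_Run assay = 14; EF_Run assay = 14+15 = 29
ES_Incubation = max(EF_Calibration=12, EF_Run assay=29) = 29; EF_Incubation = 29+6 = 35
Expected project duration μ = 35 days. Critical path: Equipment setup → Sample prep → Run assay → Incubation.

35 days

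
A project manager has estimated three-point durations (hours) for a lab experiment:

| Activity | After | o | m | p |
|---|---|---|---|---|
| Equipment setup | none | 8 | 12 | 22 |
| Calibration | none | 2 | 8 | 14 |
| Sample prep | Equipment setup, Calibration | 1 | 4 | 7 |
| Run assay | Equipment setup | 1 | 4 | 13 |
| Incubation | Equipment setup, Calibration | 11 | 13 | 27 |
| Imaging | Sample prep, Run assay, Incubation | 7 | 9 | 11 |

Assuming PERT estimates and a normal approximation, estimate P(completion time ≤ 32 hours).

0.083

te_Equipment setup = (8 + 4·12 + 22)/6 = 78/6 = 13; σ²_Equipment setup = ((22−8)/6)² = 5.444
te_Calibration = (2 + 4·8 + 14)/6 = 48/6 = 8; σ²_Calibration = ((14−2)/6)² = 4.000
te_Sample prep = (1 + 4·4 + 7)/6 = 24/6 = 4; σ²_Sample prep = ((7−1)/6)² = 1.000
te_Run assay = (1 + 4·4 + 13)/6 = 30/6 = 5; σ²_Run assay = ((13−1)/6)² = 4.000
te_Incubation = (11 + 4·13 + 27)/6 = 90/6 = 15; σ²_Incubation = ((27−11)/6)² = 7.111
te_Imaging = (7 + 4·9 + 11)/6 = 54/6 = 9; σ²_Imaging = ((11−7)/6)² = 0.444

Forward pass:
ES_Equipment setup = 0; EF_Equipment setup = 13
ES_Calibration = 0; EF_Calibration = 8
ES_Sample prep = max(EF_Equipment setup=13, EF_Calibration=8) = 13; EF_Sample prep = 13+4 = 17
ES_Run assay = 13; EF_Run assay = 13+5 = 18
ES_Incubation = max(EF_Equipment setup=13, EF_Calibration=8) = 13; EF_Incubation = 13+15 = 28
ES_Imaging = max(EF_Sample prep=17, EF_Run assay=18, EF_Incubation=28) = 28; EF_Imaging = 28+9 = 37
Expected project duration μ = 37 hours. Critical path: Equipment setup → Incubation → Imaging.

Variance along critical path = 5.444 + 7.111 + 0.444 = 13.000; σ = √13.000 = 3.606 hours.
Z = (32 − 37) / 3.606 = -1.387
P(T ≤ 32) = Φ(-1.387) ≈ 0.083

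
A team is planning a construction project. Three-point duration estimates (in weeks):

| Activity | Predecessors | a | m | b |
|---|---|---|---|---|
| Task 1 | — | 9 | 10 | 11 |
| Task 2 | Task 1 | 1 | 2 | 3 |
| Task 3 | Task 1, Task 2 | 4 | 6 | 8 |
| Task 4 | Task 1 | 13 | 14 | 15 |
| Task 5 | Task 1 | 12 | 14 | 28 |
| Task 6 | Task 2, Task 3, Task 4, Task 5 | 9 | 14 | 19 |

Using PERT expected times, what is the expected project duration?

te_Task 1 = (9 + 4·10 + 11)/6 = 60/6 = 10
te_Task 2 = (1 + 4·2 + 3)/6 = 12/6 = 2
te_Task 3 = (4 + 4·6 + 8)/6 = 36/6 = 6
te_Task 4 = (13 + 4·14 + 15)/6 = 84/6 = 14
te_Task 5 = (12 + 4·14 + 28)/6 = 96/6 = 16
te_Task 6 = (9 + 4·14 + 19)/6 = 84/6 = 14

Forward pass:
ES_Task 1 = 0; EF_Task 1 = 10
ES_Task 2 = 10; EF_Task 2 = 10+2 = 12
ES_Task 3 = max(EF_Task 1=10, EF_Task 2=12) = 12; EF_Task 3 = 12+6 = 18
ES_Task 4 = 10; EF_Task 4 = 10+14 = 24
ES_Task 5 = 10; EF_Task 5 = 10+16 = 26
ES_Task 6 = max(EF_Task 2=12, EF_Task 3=18, EF_Task 4=24, EF_Task 5=26) = 26; EF_Task 6 = 26+14 = 40
Expected project duration μ = 40 weeks. Critical path: Task 1 → Task 5 → Task 6.

40 weeks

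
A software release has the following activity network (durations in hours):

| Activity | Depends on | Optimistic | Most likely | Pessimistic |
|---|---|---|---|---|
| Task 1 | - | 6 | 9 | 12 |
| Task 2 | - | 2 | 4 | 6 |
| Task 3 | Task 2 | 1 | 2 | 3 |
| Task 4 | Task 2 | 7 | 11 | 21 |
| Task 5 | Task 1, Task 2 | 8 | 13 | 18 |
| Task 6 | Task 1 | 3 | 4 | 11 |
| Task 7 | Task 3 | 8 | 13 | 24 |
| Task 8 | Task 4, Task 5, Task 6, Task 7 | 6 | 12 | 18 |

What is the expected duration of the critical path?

34 hours

te_Task 1 = (6 + 4·9 + 12)/6 = 54/6 = 9
te_Task 2 = (2 + 4·4 + 6)/6 = 24/6 = 4
te_Task 3 = (1 + 4·2 + 3)/6 = 12/6 = 2
te_Task 4 = (7 + 4·11 + 21)/6 = 72/6 = 12
te_Task 5 = (8 + 4·13 + 18)/6 = 78/6 = 13
te_Task 6 = (3 + 4·4 + 11)/6 = 30/6 = 5
te_Task 7 = (8 + 4·13 + 24)/6 = 84/6 = 14
te_Task 8 = (6 + 4·12 + 18)/6 = 72/6 = 12

Forward pass:
ES_Task 1 = 0; EF_Task 1 = 9
ES_Task 2 = 0; EF_Task 2 = 4
ES_Task 3 = 4; EF_Task 3 = 4+2 = 6
ES_Task 4 = 4; EF_Task 4 = 4+12 = 16
ES_Task 5 = max(EF_Task 1=9, EF_Task 2=4) = 9; EF_Task 5 = 9+13 = 22
ES_Task 6 = 9; EF_Task 6 = 9+5 = 14
ES_Task 7 = 6; EF_Task 7 = 6+14 = 20
ES_Task 8 = max(EF_Task 4=16, EF_Task 5=22, EF_Task 6=14, EF_Task 7=20) = 22; EF_Task 8 = 22+12 = 34
Expected project duration μ = 34 hours. Critical path: Task 1 → Task 5 → Task 8.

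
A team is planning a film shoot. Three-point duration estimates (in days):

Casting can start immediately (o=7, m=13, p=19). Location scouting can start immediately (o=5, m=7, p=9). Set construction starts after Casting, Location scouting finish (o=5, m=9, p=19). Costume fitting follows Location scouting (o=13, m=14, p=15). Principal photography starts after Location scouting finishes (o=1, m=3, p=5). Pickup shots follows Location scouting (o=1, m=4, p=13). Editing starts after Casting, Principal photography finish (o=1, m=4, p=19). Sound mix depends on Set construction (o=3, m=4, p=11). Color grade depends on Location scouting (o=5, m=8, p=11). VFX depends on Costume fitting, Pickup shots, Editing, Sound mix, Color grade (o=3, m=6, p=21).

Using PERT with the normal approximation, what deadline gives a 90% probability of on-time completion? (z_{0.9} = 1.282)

te_Casting = (7 + 4·13 + 19)/6 = 78/6 = 13; σ²_Casting = ((19−7)/6)² = 4.000
te_Location scouting = (5 + 4·7 + 9)/6 = 42/6 = 7; σ²_Location scouting = ((9−5)/6)² = 0.444
te_Set construction = (5 + 4·9 + 19)/6 = 60/6 = 10; σ²_Set construction = ((19−5)/6)² = 5.444
te_Costume fitting = (13 + 4·14 + 15)/6 = 84/6 = 14; σ²_Costume fitting = ((15−13)/6)² = 0.111
te_Principal photography = (1 + 4·3 + 5)/6 = 18/6 = 3; σ²_Principal photography = ((5−1)/6)² = 0.444
te_Pickup shots = (1 + 4·4 + 13)/6 = 30/6 = 5; σ²_Pickup shots = ((13−1)/6)² = 4.000
te_Editing = (1 + 4·4 + 19)/6 = 36/6 = 6; σ²_Editing = ((19−1)/6)² = 9.000
te_Sound mix = (3 + 4·4 + 11)/6 = 30/6 = 5; σ²_Sound mix = ((11−3)/6)² = 1.778
te_Color grade = (5 + 4·8 + 11)/6 = 48/6 = 8; σ²_Color grade = ((11−5)/6)² = 1.000
te_VFX = (3 + 4·6 + 21)/6 = 48/6 = 8; σ²_VFX = ((21−3)/6)² = 9.000

Forward pass:
ES_Casting = 0; EF_Casting = 13
ES_Location scouting = 0; EF_Location scouting = 7
ES_Set construction = max(EF_Casting=13, EF_Location scouting=7) = 13; EF_Set construction = 13+10 = 23
ES_Costume fitting = 7; EF_Costume fitting = 7+14 = 21
ES_Principal photography = 7; EF_Principal photography = 7+3 = 10
ES_Pickup shots = 7; EF_Pickup shots = 7+5 = 12
ES_Editing = max(EF_Casting=13, EF_Principal photography=10) = 13; EF_Editing = 13+6 = 19
ES_Sound mix = 23; EF_Sound mix = 23+5 = 28
ES_Color grade = 7; EF_Color grade = 7+8 = 15
ES_VFX = max(EF_Costume fitting=21, EF_Pickup shots=12, EF_Editing=19, EF_Sound mix=28, EF_Color grade=15) = 28; EF_VFX = 28+8 = 36
Expected project duration μ = 36 days. Critical path: Casting → Set construction → Sound mix → VFX.

Variance along critical path = 4.000 + 5.444 + 1.778 + 9.000 = 20.222; σ = 4.497 days.
D = μ + z·σ = 36 + 1.282·4.497 = 41.8 days

41.8 days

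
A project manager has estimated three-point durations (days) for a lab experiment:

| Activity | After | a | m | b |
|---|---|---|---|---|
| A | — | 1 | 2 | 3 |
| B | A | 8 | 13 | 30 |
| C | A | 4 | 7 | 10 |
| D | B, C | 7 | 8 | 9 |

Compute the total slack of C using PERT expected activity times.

te_A = (1 + 4·2 + 3)/6 = 12/6 = 2
te_B = (8 + 4·13 + 30)/6 = 90/6 = 15
te_C = (4 + 4·7 + 10)/6 = 42/6 = 7
te_D = (7 + 4·8 + 9)/6 = 48/6 = 8

Forward pass:
ES_A = 0; EF_A = 2
ES_B = 2; EF_B = 2+15 = 17
ES_C = 2; EF_C = 2+7 = 9
ES_D = max(EF_B=17, EF_C=9) = 17; EF_D = 17+8 = 25
Expected project duration μ = 25 days. Critical path: A → B → D.

Backward pass:
LF_D = 25; LS_D = 25−8 = 17
LF_C = LS_D = 17; LS_C = 17−7 = 10
LF_B = LS_D = 17; LS_B = 17−15 = 2
LF_A = min(LS_B=2, LS_C=10) = 2; LS_A = 2−2 = 0
Slack_C = LS_C − ES_C = 10 − 2 = 8

8 days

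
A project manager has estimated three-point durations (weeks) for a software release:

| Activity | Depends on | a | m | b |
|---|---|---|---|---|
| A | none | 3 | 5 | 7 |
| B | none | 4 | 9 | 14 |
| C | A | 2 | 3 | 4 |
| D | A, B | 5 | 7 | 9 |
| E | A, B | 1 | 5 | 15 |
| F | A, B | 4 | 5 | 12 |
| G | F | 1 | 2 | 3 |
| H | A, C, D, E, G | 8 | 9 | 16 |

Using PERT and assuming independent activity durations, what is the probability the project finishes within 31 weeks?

0.942

te_A = (3 + 4·5 + 7)/6 = 30/6 = 5; σ²_A = ((7−3)/6)² = 0.444
te_B = (4 + 4·9 + 14)/6 = 54/6 = 9; σ²_B = ((14−4)/6)² = 2.778
te_C = (2 + 4·3 + 4)/6 = 18/6 = 3; σ²_C = ((4−2)/6)² = 0.111
te_D = (5 + 4·7 + 9)/6 = 42/6 = 7; σ²_D = ((9−5)/6)² = 0.444
te_E = (1 + 4·5 + 15)/6 = 36/6 = 6; σ²_E = ((15−1)/6)² = 5.444
te_F = (4 + 4·5 + 12)/6 = 36/6 = 6; σ²_F = ((12−4)/6)² = 1.778
te_G = (1 + 4·2 + 3)/6 = 12/6 = 2; σ²_G = ((3−1)/6)² = 0.111
te_H = (8 + 4·9 + 16)/6 = 60/6 = 10; σ²_H = ((16−8)/6)² = 1.778

Forward pass:
ES_A = 0; EF_A = 5
ES_B = 0; EF_B = 9
ES_C = 5; EF_C = 5+3 = 8
ES_D = max(EF_A=5, EF_B=9) = 9; EF_D = 9+7 = 16
ES_E = max(EF_A=5, EF_B=9) = 9; EF_E = 9+6 = 15
ES_F = max(EF_A=5, EF_B=9) = 9; EF_F = 9+6 = 15
ES_G = 15; EF_G = 15+2 = 17
ES_H = max(EF_A=5, EF_C=8, EF_D=16, EF_E=15, EF_G=17) = 17; EF_H = 17+10 = 27
Expected project duration μ = 27 weeks. Critical path: B → F → G → H.

Variance along critical path = 2.778 + 1.778 + 0.111 + 1.778 = 6.444; σ = √6.444 = 2.539 weeks.
Z = (31 − 27) / 2.539 = 1.576
P(T ≤ 31) = Φ(1.576) ≈ 0.942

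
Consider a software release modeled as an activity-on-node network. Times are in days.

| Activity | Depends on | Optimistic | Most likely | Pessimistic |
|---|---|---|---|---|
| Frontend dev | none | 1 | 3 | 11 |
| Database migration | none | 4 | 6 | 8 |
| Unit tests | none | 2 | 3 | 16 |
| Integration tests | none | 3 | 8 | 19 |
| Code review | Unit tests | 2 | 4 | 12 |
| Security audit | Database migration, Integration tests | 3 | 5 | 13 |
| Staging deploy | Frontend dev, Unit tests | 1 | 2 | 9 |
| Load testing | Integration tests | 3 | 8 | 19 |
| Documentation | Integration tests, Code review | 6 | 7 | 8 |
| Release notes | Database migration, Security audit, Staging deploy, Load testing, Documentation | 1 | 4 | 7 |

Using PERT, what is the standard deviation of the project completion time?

3.90 days

te_Frontend dev = (1 + 4·3 + 11)/6 = 24/6 = 4; σ²_Frontend dev = ((11−1)/6)² = 2.778
te_Database migration = (4 + 4·6 + 8)/6 = 36/6 = 6; σ²_Database migration = ((8−4)/6)² = 0.444
te_Unit tests = (2 + 4·3 + 16)/6 = 30/6 = 5; σ²_Unit tests = ((16−2)/6)² = 5.444
te_Integration tests = (3 + 4·8 + 19)/6 = 54/6 = 9; σ²_Integration tests = ((19−3)/6)² = 7.111
te_Code review = (2 + 4·4 + 12)/6 = 30/6 = 5; σ²_Code review = ((12−2)/6)² = 2.778
te_Security audit = (3 + 4·5 + 13)/6 = 36/6 = 6; σ²_Security audit = ((13−3)/6)² = 2.778
te_Staging deploy = (1 + 4·2 + 9)/6 = 18/6 = 3; σ²_Staging deploy = ((9−1)/6)² = 1.778
te_Load testing = (3 + 4·8 + 19)/6 = 54/6 = 9; σ²_Load testing = ((19−3)/6)² = 7.111
te_Documentation = (6 + 4·7 + 8)/6 = 42/6 = 7; σ²_Documentation = ((8−6)/6)² = 0.111
te_Release notes = (1 + 4·4 + 7)/6 = 24/6 = 4; σ²_Release notes = ((7−1)/6)² = 1.000

Forward pass:
ES_Frontend dev = 0; EF_Frontend dev = 4
ES_Database migration = 0; EF_Database migration = 6
ES_Unit tests = 0; EF_Unit tests = 5
ES_Integration tests = 0; EF_Integration tests = 9
ES_Code review = 5; EF_Code review = 5+5 = 10
ES_Security audit = max(EF_Database migration=6, EF_Integration tests=9) = 9; EF_Security audit = 9+6 = 15
ES_Staging deploy = max(EF_Frontend dev=4, EF_Unit tests=5) = 5; EF_Staging deploy = 5+3 = 8
ES_Load testing = 9; EF_Load testing = 9+9 = 18
ES_Documentation = max(EF_Integration tests=9, EF_Code review=10) = 10; EF_Documentation = 10+7 = 17
ES_Release notes = max(EF_Database migration=6, EF_Security audit=15, EF_Staging deploy=8, EF_Load testing=18, EF_Documentation=17) = 18; EF_Release notes = 18+4 = 22
Expected project duration μ = 22 days. Critical path: Integration tests → Load testing → Release notes.

Variance along critical path = 7.111 + 7.111 + 1.000 = 15.222
σ = √15.222 = 3.902 days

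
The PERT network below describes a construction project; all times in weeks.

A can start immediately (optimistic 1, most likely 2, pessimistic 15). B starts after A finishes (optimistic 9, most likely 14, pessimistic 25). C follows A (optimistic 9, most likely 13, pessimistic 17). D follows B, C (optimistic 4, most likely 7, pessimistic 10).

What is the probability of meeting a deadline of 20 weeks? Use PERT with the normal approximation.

te_A = (1 + 4·2 + 15)/6 = 24/6 = 4; σ²_A = ((15−1)/6)² = 5.444
te_B = (9 + 4·14 + 25)/6 = 90/6 = 15; σ²_B = ((25−9)/6)² = 7.111
te_C = (9 + 4·13 + 17)/6 = 78/6 = 13; σ²_C = ((17−9)/6)² = 1.778
te_D = (4 + 4·7 + 10)/6 = 42/6 = 7; σ²_D = ((10−4)/6)² = 1.000

Forward pass:
ES_A = 0; EF_A = 4
ES_B = 4; EF_B = 4+15 = 19
ES_C = 4; EF_C = 4+13 = 17
ES_D = max(EF_B=19, EF_C=17) = 19; EF_D = 19+7 = 26
Expected project duration μ = 26 weeks. Critical path: A → B → D.

Variance along critical path = 5.444 + 7.111 + 1.000 = 13.556; σ = √13.556 = 3.682 weeks.
Z = (20 − 26) / 3.682 = -1.630
P(T ≤ 20) = Φ(-1.630) ≈ 0.052

0.052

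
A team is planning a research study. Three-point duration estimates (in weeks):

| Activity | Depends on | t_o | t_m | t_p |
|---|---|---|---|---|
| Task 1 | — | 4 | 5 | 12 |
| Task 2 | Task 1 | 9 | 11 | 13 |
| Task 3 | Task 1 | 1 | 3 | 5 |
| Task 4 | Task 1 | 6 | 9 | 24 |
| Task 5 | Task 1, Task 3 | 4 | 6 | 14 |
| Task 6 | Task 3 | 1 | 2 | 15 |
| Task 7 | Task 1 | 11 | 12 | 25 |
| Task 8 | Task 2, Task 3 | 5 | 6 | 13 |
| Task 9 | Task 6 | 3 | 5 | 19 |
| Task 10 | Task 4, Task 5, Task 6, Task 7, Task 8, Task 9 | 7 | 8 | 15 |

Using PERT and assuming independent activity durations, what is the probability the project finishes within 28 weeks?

te_Task 1 = (4 + 4·5 + 12)/6 = 36/6 = 6; σ²_Task 1 = ((12−4)/6)² = 1.778
te_Task 2 = (9 + 4·11 + 13)/6 = 66/6 = 11; σ²_Task 2 = ((13−9)/6)² = 0.444
te_Task 3 = (1 + 4·3 + 5)/6 = 18/6 = 3; σ²_Task 3 = ((5−1)/6)² = 0.444
te_Task 4 = (6 + 4·9 + 24)/6 = 66/6 = 11; σ²_Task 4 = ((24−6)/6)² = 9.000
te_Task 5 = (4 + 4·6 + 14)/6 = 42/6 = 7; σ²_Task 5 = ((14−4)/6)² = 2.778
te_Task 6 = (1 + 4·2 + 15)/6 = 24/6 = 4; σ²_Task 6 = ((15−1)/6)² = 5.444
te_Task 7 = (11 + 4·12 + 25)/6 = 84/6 = 14; σ²_Task 7 = ((25−11)/6)² = 5.444
te_Task 8 = (5 + 4·6 + 13)/6 = 42/6 = 7; σ²_Task 8 = ((13−5)/6)² = 1.778
te_Task 9 = (3 + 4·5 + 19)/6 = 42/6 = 7; σ²_Task 9 = ((19−3)/6)² = 7.111
te_Task 10 = (7 + 4·8 + 15)/6 = 54/6 = 9; σ²_Task 10 = ((15−7)/6)² = 1.778

Forward pass:
ES_Task 1 = 0; EF_Task 1 = 6
ES_Task 2 = 6; EF_Task 2 = 6+11 = 17
ES_Task 3 = 6; EF_Task 3 = 6+3 = 9
ES_Task 4 = 6; EF_Task 4 = 6+11 = 17
ES_Task 5 = max(EF_Task 1=6, EF_Task 3=9) = 9; EF_Task 5 = 9+7 = 16
ES_Task 6 = 9; EF_Task 6 = 9+4 = 13
ES_Task 7 = 6; EF_Task 7 = 6+14 = 20
ES_Task 8 = max(EF_Task 2=17, EF_Task 3=9) = 17; EF_Task 8 = 17+7 = 24
ES_Task 9 = 13; EF_Task 9 = 13+7 = 20
ES_Task 10 = max(EF_Task 4=17, EF_Task 5=16, EF_Task 6=13, EF_Task 7=20, EF_Task 8=24, EF_Task 9=20) = 24; EF_Task 10 = 24+9 = 33
Expected project duration μ = 33 weeks. Critical path: Task 1 → Task 2 → Task 8 → Task 10.

Variance along critical path = 1.778 + 0.444 + 1.778 + 1.778 = 5.778; σ = √5.778 = 2.404 weeks.
Z = (28 − 33) / 2.404 = -2.080
P(T ≤ 28) = Φ(-2.080) ≈ 0.019

0.019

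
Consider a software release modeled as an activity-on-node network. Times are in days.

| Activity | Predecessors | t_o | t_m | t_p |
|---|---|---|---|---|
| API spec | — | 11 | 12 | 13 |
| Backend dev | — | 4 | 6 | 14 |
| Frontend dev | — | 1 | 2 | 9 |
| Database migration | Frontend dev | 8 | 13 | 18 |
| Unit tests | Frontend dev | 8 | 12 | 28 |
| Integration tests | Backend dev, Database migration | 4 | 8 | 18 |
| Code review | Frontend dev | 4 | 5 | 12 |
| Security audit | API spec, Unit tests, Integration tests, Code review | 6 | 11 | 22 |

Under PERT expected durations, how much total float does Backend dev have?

9 days

te_API spec = (11 + 4·12 + 13)/6 = 72/6 = 12
te_Backend dev = (4 + 4·6 + 14)/6 = 42/6 = 7
te_Frontend dev = (1 + 4·2 + 9)/6 = 18/6 = 3
te_Database migration = (8 + 4·13 + 18)/6 = 78/6 = 13
te_Unit tests = (8 + 4·12 + 28)/6 = 84/6 = 14
te_Integration tests = (4 + 4·8 + 18)/6 = 54/6 = 9
te_Code review = (4 + 4·5 + 12)/6 = 36/6 = 6
te_Security audit = (6 + 4·11 + 22)/6 = 72/6 = 12

Forward pass:
ES_API spec = 0; EF_API spec = 12
ES_Backend dev = 0; EF_Backend dev = 7
ES_Frontend dev = 0; EF_Frontend dev = 3
ES_Database migration = 3; EF_Database migration = 3+13 = 16
ES_Unit tests = 3; EF_Unit tests = 3+14 = 17
ES_Integration tests = max(EF_Backend dev=7, EF_Database migration=16) = 16; EF_Integration tests = 16+9 = 25
ES_Code review = 3; EF_Code review = 3+6 = 9
ES_Security audit = max(EF_API spec=12, EF_Unit tests=17, EF_Integration tests=25, EF_Code review=9) = 25; EF_Security audit = 25+12 = 37
Expected project duration μ = 37 days. Critical path: Frontend dev → Database migration → Integration tests → Security audit.

Backward pass:
LF_Security audit = 37; LS_Security audit = 37−12 = 25
LF_Code review = LS_Security audit = 25; LS_Code review = 25−6 = 19
LF_Integration tests = LS_Security audit = 25; LS_Integration tests = 25−9 = 16
LF_Unit tests = LS_Security audit = 25; LS_Unit tests = 25−14 = 11
LF_Database migration = LS_Integration tests = 16; LS_Database migration = 16−13 = 3
LF_Frontend dev = min(LS_Database migration=3, LS_Unit tests=11, LS_Code review=19) = 3; LS_Frontend dev = 3−3 = 0
LF_Backend dev = LS_Integration tests = 16; LS_Backend dev = 16−7 = 9
LF_API spec = LS_Security audit = 25; LS_API spec = 25−12 = 13
Slack_Backend dev = LS_Backend dev − ES_Backend dev = 9 − 0 = 9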